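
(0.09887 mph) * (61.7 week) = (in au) 1 mph = 0.44704 m/s, so 0.09887 mph = 0.09887 * 0.44704 = 0.044198845 m/s. 1 week = 604800 s, so 61.7 week = 61.7 * 604800 = 37316160 s. Combine: 0.044198845 m/s * 37316160 s = 1649331.2 m. 1 au = 1.4959787e+11 m, so 1649331.2 m = 1649331.2 / 1.4959787e+11 = 1.1025098e-05 au ≈ 1.103e-05 au (4 s.f.). Final answer: 1.103e-05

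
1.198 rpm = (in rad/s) 1 rpm = 0.10471976 rad/s, so 1.198 rpm = 1.198 * 0.10471976 = 0.12545427 rad/s. Result: 0.12545427 rad/s ≈ 0.1255 rad/s (4 s.f.). Final answer: 0.1255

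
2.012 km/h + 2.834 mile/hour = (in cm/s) 182.6. Check: 1 km/h = 0.27777778 m/s, so 2.012 km/h = 2.012 * 0.27777778 = 0.55888889 m/s. 1 mile/hour = 0.44704 m/s, so 2.834 mile/hour = 2.834 * 0.44704 = 1.2669114 m/s. Sum: 0.55888889 + 1.2669114 = 1.8258002 m/s. 1 cm/s = 0.01 m/s, so 1.8258002 m/s = 1.8258002 / 0.01 = 182.58002 cm/s ≈ 182.6 cm/s (4 s.f.).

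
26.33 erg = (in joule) 2.633e-06. Check: 1 erg = 1e-07 J, so 26.33 erg = 26.33 * 1e-07 = 2.633e-06 J. 2.633e-06 J = 2.633e-06 joule.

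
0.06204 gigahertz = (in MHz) 1 gigahertz = 1e+09 Hz, so 0.06204 gigahertz = 0.06204 * 1e+09 = 62040000 Hz. 1 MHz = 1000000 Hz, so 62040000 Hz = 62040000 / 1000000 = 62.04 MHz. Final answer: 62.04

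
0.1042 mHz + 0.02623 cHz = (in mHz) 0.3665. Check: 1 mHz = 0.001 Hz, so 0.1042 mHz = 0.1042 * 0.001 = 0.0001042 Hz. 1 cHz = 0.01 Hz, so 0.02623 cHz = 0.02623 * 0.01 = 0.0002623 Hz. Sum: 0.0001042 + 0.0002623 = 0.0003665 Hz. 1 mHz = 0.001 Hz, so 0.0003665 Hz = 0.0003665 / 0.001 = 0.3665 mHz.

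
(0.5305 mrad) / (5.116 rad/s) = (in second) 0.0001037. Check: 1 mrad = 0.001 rad, so 0.5305 mrad = 0.5305 * 0.001 = 0.0005305 rad. 5.116 rad/s is already in rad/s. Combine: 0.0005305 rad / 5.116 rad/s = 0.00010369429 s. 0.00010369429 s = 0.00010369429 second ≈ 0.0001037 second (4 s.f.).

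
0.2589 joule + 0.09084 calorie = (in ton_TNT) 1.527e-10. Check: 0.2589 joule = 0.2589 J. 1 calorie = 4.184 J, so 0.09084 calorie = 0.09084 * 4.184 = 0.38007456 J. Sum: 0.2589 + 0.38007456 = 0.63897456 J. 1 ton_TNT = 4.184e+09 J, so 0.63897456 J = 0.63897456 / 4.184e+09 = 1.5271859e-10 ton_TNT ≈ 1.527e-10 ton_TNT (4 s.f.).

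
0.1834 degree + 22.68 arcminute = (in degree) 0.5614. Check: 1 degree = 0.017453293 rad, so 0.1834 degree = 0.1834 * 0.017453293 = 0.0032009338 rad. 1 arcminute = 0.00029088821 rad, so 22.68 arcminute = 22.68 * 0.00029088821 = 0.0065973446 rad. Sum: 0.0032009338 + 0.0065973446 = 0.0097982784 rad. 1 degree = 0.017453293 rad, so 0.0097982784 rad = 0.0097982784 / 0.017453293 = 0.5614 degree.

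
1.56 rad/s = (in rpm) 14.9. Check: 1 rpm = 0.10471976 rad/s, so 1.56 rad/s = 1.56 / 0.10471976 = 14.896903 rpm ≈ 14.9 rpm (4 s.f.).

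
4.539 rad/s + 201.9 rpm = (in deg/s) 4.539 rad/s is already in rad/s. 1 rpm = 0.10471976 rad/s, so 201.9 rpm = 201.9 * 0.10471976 = 21.142919 rad/s. Sum: 4.539 + 21.142919 = 25.681919 rad/s. 1 deg/s = 0.017453293 rad/s, so 25.681919 rad/s = 25.681919 / 0.017453293 = 1471.4655 deg/s ≈ 1471 deg/s (4 s.f.). Final answer: 1471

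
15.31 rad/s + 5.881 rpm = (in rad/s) 15.31 rad/s is already in rad/s. 1 rpm = 0.10471976 rad/s, so 5.881 rpm = 5.881 * 0.10471976 = 0.61585688 rad/s. Sum: 15.31 + 0.61585688 = 15.925857 rad/s. Result: 15.925857 rad/s ≈ 15.93 rad/s (4 s.f.). Final answer: 15.93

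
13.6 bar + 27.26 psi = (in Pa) 1.548e+06. Check: 1 bar = 100000 Pa, so 13.6 bar = 13.6 * 100000 = 1360000 Pa. 1 psi = 6894.7573 Pa, so 27.26 psi = 27.26 * 6894.7573 = 187951.08 Pa. Sum: 1360000 + 187951.08 = 1547951.1 Pa. Result: 1547951.1 Pa ≈ 1.548e+06 Pa (4 s.f.).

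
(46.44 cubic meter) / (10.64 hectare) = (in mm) 46.44 cubic meter = 46.44 m^3. 1 hectare = 10000 m^2, so 10.64 hectare = 10.64 * 10000 = 106400 m^2. Combine: 46.44 m^3 / 106400 m^2 = 0.00043646617 m. 1 mm = 0.001 m, so 0.00043646617 m = 0.00043646617 / 0.001 = 0.43646617 mm ≈ 0.4365 mm (4 s.f.). Final answer: 0.4365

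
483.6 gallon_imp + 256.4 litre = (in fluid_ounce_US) 8.301e+04. Check: 1 gallon_imp = 0.00454609 m^3, so 483.6 gallon_imp = 483.6 * 0.00454609 = 2.1984891 m^3. 1 litre = 0.001 m^3, so 256.4 litre = 256.4 * 0.001 = 0.2564 m^3. Sum: 2.1984891 + 0.2564 = 2.4548891 m^3. 1 fluid_ounce_US = 2.957353e-05 m^3, so 2.4548891 m^3 = 2.4548891 / 2.957353e-05 = 83009.677 fluid_ounce_US ≈ 8.301e+04 fluid_ounce_US (4 s.f.).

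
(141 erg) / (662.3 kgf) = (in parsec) 7.035e-26. Check: 1 erg = 1e-07 J, so 141 erg = 141 * 1e-07 = 1.41e-05 J. 1 kgf = 9.80665 N, so 662.3 kgf = 662.3 * 9.80665 = 6494.9443 N. Combine: 1.41e-05 J / 6494.9443 N = 2.1709193e-09 m. 1 parsec = 3.0856776e+16 m, so 2.1709193e-09 m = 2.1709193e-09 / 3.0856776e+16 = 7.0354703e-26 parsec ≈ 7.035e-26 parsec (4 s.f.).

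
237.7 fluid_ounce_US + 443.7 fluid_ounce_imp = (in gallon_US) 1 fluid_ounce_US = 2.957353e-05 m^3, so 237.7 fluid_ounce_US = 237.7 * 2.957353e-05 = 0.007029628 m^3. 1 fluid_ounce_imp = 2.8413063e-05 m^3, so 443.7 fluid_ounce_imp = 443.7 * 2.8413063e-05 = 0.012606876 m^3. Sum: 0.007029628 + 0.012606876 = 0.019636504 m^3. 1 gallon_US = 0.0037854118 m^3, so 0.019636504 m^3 = 0.019636504 / 0.0037854118 = 5.1874155 gallon_US ≈ 5.187 gallon_US (4 s.f.). Final answer: 5.187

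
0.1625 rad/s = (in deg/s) 9.311. Check: 1 deg/s = 0.017453293 rad/s, so 0.1625 rad/s = 0.1625 / 0.017453293 = 9.3105642 deg/s ≈ 9.311 deg/s (4 s.f.).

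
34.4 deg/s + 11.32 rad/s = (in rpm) 1 deg/s = 0.017453293 rad/s, so 34.4 deg/s = 34.4 * 0.017453293 = 0.60039326 rad/s. 11.32 rad/s is already in rad/s. Sum: 0.60039326 + 11.32 = 11.920393 rad/s. 1 rpm = 0.10471976 rad/s, so 11.920393 rad/s = 11.920393 / 0.10471976 = 113.83137 rpm ≈ 113.8 rpm (4 s.f.). Final answer: 113.8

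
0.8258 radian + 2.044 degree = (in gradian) 0.8258 radian = 0.8258 rad. 1 degree = 0.017453293 rad, so 2.044 degree = 2.044 * 0.017453293 = 0.03567453 rad. Sum: 0.8258 + 0.03567453 = 0.86147453 rad. 1 gradian = 0.015707963 rad, so 0.86147453 rad = 0.86147453 / 0.015707963 = 54.843172 gradian ≈ 54.84 gradian (4 s.f.). Final answer: 54.84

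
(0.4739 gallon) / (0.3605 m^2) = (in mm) 1 gallon = 0.0037854118 m^3, so 0.4739 gallon = 0.4739 * 0.0037854118 = 0.0017939066 m^3. 0.3605 m^2 is already in m^2. Combine: 0.0017939066 m^3 / 0.3605 m^2 = 0.0049761627 m. 1 mm = 0.001 m, so 0.0049761627 m = 0.0049761627 / 0.001 = 4.9761627 mm ≈ 4.976 mm (4 s.f.). Final answer: 4.976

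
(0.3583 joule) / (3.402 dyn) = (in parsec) 3.413e-13. Check: 0.3583 joule = 0.3583 J. 1 dyn = 1e-05 N, so 3.402 dyn = 3.402 * 1e-05 = 3.402e-05 N. Combine: 0.3583 J / 3.402e-05 N = 10532.04 m. 1 parsec = 3.0856776e+16 m, so 10532.04 m = 10532.04 / 3.0856776e+16 = 3.4132017e-13 parsec ≈ 3.413e-13 parsec (4 s.f.).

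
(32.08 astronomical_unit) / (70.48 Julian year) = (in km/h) 1 astronomical_unit = 1.4959787e+11 m, so 32.08 astronomical_unit = 32.08 * 1.4959787e+11 = 4.7990997e+12 m. 1 Julian year = 31557600 s, so 70.48 Julian year = 70.48 * 31557600 = 2.2241796e+09 s. Combine: 4.7990997e+12 m / 2.2241796e+09 s = 2157.6943 m/s. 1 km/h = 0.27777778 m/s, so 2157.6943 m/s = 2157.6943 / 0.27777778 = 7767.6994 km/h ≈ 7768 km/h (4 s.f.). Final answer: 7768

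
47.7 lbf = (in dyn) 2.122e+07. Check: 1 lbf = 4.4482216 N, so 47.7 lbf = 47.7 * 4.4482216 = 212.18017 N. 1 dyn = 1e-05 N, so 212.18017 N = 212.18017 / 1e-05 = 21218017 dyn ≈ 2.122e+07 dyn (4 s.f.).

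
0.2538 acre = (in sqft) 1 acre = 4046.8564 m^2, so 0.2538 acre = 0.2538 * 4046.8564 = 1027.0922 m^2. 1 sqft = 0.09290304 m^2, so 1027.0922 m^2 = 1027.0922 / 0.09290304 = 11055.528 sqft ≈ 1.106e+04 sqft (4 s.f.). Final answer: 1.106e+04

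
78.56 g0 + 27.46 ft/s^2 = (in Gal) 7.788e+04. Check: 1 g0 = 9.80665 m/s^2, so 78.56 g0 = 78.56 * 9.80665 = 770.41042 m/s^2. 1 ft/s^2 = 0.3048 m/s^2, so 27.46 ft/s^2 = 27.46 * 0.3048 = 8.369808 m/s^2. Sum: 770.41042 + 8.369808 = 778.78023 m/s^2. 1 Gal = 0.01 m/s^2, so 778.78023 m/s^2 = 778.78023 / 0.01 = 77878.023 Gal ≈ 7.788e+04 Gal (4 s.f.).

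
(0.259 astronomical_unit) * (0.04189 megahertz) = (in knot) 1 astronomical_unit = 1.4959787e+11 m, so 0.259 astronomical_unit = 0.259 * 1.4959787e+11 = 3.8745849e+10 m. 1 megahertz = 1000000 Hz, so 0.04189 megahertz = 0.04189 * 1000000 = 41890 Hz. Combine: 3.8745849e+10 m * 41890 Hz = 1.6230636e+15 m/s. 1 knot = 0.51444444 m/s, so 1.6230636e+15 m/s = 1.6230636e+15 / 0.51444444 = 3.1549832e+15 knot ≈ 3.155e+15 knot (4 s.f.). Final answer: 3.155e+15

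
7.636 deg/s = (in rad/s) 0.1333. Check: 1 deg/s = 0.017453293 rad/s, so 7.636 deg/s = 7.636 * 0.017453293 = 0.13327334 rad/s. Result: 0.13327334 rad/s ≈ 0.1333 rad/s (4 s.f.).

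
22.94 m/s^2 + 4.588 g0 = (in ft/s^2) 22.94 m/s^2 is already in m/s^2. 1 g0 = 9.80665 m/s^2, so 4.588 g0 = 4.588 * 9.80665 = 44.99291 m/s^2. Sum: 22.94 + 44.99291 = 67.93291 m/s^2. 1 ft/s^2 = 0.3048 m/s^2, so 67.93291 m/s^2 = 67.93291 / 0.3048 = 222.877 ft/s^2 ≈ 222.9 ft/s^2 (4 s.f.). Final answer: 222.9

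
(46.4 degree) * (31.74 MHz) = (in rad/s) 1 degree = 0.017453293 rad, so 46.4 degree = 46.4 * 0.017453293 = 0.80983277 rad. 1 MHz = 1000000 Hz, so 31.74 MHz = 31.74 * 1000000 = 31740000 Hz. Combine: 0.80983277 rad * 31740000 Hz = 25704092 rad/s. Result: 25704092 rad/s ≈ 2.57e+07 rad/s (4 s.f.). Final answer: 2.57e+07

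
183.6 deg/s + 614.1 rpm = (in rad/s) 1 deg/s = 0.017453293 rad/s, so 183.6 deg/s = 183.6 * 0.017453293 = 3.2044245 rad/s. 1 rpm = 0.10471976 rad/s, so 614.1 rpm = 614.1 * 0.10471976 = 64.308402 rad/s. Sum: 3.2044245 + 64.308402 = 67.512826 rad/s. Result: 67.512826 rad/s ≈ 67.51 rad/s (4 s.f.). Final answer: 67.51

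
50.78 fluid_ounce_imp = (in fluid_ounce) 48.79. Check: 1 fluid_ounce_imp = 2.8413063e-05 m^3, so 50.78 fluid_ounce_imp = 50.78 * 2.8413063e-05 = 0.0014428153 m^3. 1 fluid_ounce = 2.957353e-05 m^3, so 0.0014428153 m^3 = 0.0014428153 / 2.957353e-05 = 48.78739 fluid_ounce ≈ 48.79 fluid_ounce (4 s.f.).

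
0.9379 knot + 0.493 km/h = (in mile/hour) 1.386. Check: 1 knot = 0.51444444 m/s, so 0.9379 knot = 0.9379 * 0.51444444 = 0.48249744 m/s. 1 km/h = 0.27777778 m/s, so 0.493 km/h = 0.493 * 0.27777778 = 0.13694444 m/s. Sum: 0.48249744 + 0.13694444 = 0.61944189 m/s. 1 mile/hour = 0.44704 m/s, so 0.61944189 m/s = 0.61944189 / 0.44704 = 1.385652 mile/hour ≈ 1.386 mile/hour (4 s.f.).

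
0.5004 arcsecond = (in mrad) 0.002426. Check: 1 arcsecond = 4.8481368e-06 rad, so 0.5004 arcsecond = 0.5004 * 4.8481368e-06 = 2.4260077e-06 rad. 1 mrad = 0.001 rad, so 2.4260077e-06 rad = 2.4260077e-06 / 0.001 = 0.0024260077 mrad ≈ 0.002426 mrad (4 s.f.).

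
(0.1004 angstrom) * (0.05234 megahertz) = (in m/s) 1 angstrom = 1e-10 m, so 0.1004 angstrom = 0.1004 * 1e-10 = 1.004e-11 m. 1 megahertz = 1000000 Hz, so 0.05234 megahertz = 0.05234 * 1000000 = 52340 Hz. Combine: 1.004e-11 m * 52340 Hz = 5.254936e-07 m/s. Result: 5.254936e-07 m/s ≈ 5.255e-07 m/s (4 s.f.). Final answer: 5.255e-07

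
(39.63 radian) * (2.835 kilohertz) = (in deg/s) 6.437e+06. Check: 39.63 radian = 39.63 rad. 1 kilohertz = 1000 Hz, so 2.835 kilohertz = 2.835 * 1000 = 2835 Hz. Combine: 39.63 rad * 2835 Hz = 112351.05 rad/s. 1 deg/s = 0.017453293 rad/s, so 112351.05 rad/s = 112351.05 / 0.017453293 = 6437241 deg/s ≈ 6.437e+06 deg/s (4 s.f.).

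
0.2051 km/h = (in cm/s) 1 km/h = 0.27777778 m/s, so 0.2051 km/h = 0.2051 * 0.27777778 = 0.056972222 m/s. 1 cm/s = 0.01 m/s, so 0.056972222 m/s = 0.056972222 / 0.01 = 5.6972222 cm/s ≈ 5.697 cm/s (4 s.f.). Final answer: 5.697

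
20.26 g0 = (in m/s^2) 1 g0 = 9.80665 m/s^2, so 20.26 g0 = 20.26 * 9.80665 = 198.68273 m/s^2. Result: 198.68273 m/s^2 ≈ 198.7 m/s^2 (4 s.f.). Final answer: 198.7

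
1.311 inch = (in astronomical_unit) 1 inch = 0.0254 m, so 1.311 inch = 1.311 * 0.0254 = 0.0332994 m. 1 astronomical_unit = 1.4959787e+11 m, so 0.0332994 m = 0.0332994 / 1.4959787e+11 = 2.2259274e-13 astronomical_unit ≈ 2.226e-13 astronomical_unit (4 s.f.). Final answer: 2.226e-13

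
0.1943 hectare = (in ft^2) 2.091e+04. Check: 1 hectare = 10000 m^2, so 0.1943 hectare = 0.1943 * 10000 = 1943 m^2. 1 ft^2 = 0.09290304 m^2, so 1943 m^2 = 1943 / 0.09290304 = 20914.278 ft^2 ≈ 2.091e+04 ft^2 (4 s.f.).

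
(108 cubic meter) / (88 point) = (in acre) 0.8597. Check: 108 cubic meter = 108 m^3. 1 point = 0.00035277778 m, so 88 point = 88 * 0.00035277778 = 0.031044444 m. Combine: 108 m^3 / 0.031044444 m = 3478.8833 m^2. 1 acre = 4046.8564 m^2, so 3478.8833 m^2 = 3478.8833 / 4046.8564 = 0.85965079 acre ≈ 0.8597 acre (4 s.f.).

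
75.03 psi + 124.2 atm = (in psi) 1900. Check: 1 psi = 6894.7573 Pa, so 75.03 psi = 75.03 * 6894.7573 = 517313.64 Pa. 1 atm = 101325 Pa, so 124.2 atm = 124.2 * 101325 = 12584565 Pa. Sum: 517313.64 + 12584565 = 13101879 Pa. 1 psi = 6894.7573 Pa, so 13101879 Pa = 13101879 / 6894.7573 = 1900.2668 psi ≈ 1900 psi (4 s.f.).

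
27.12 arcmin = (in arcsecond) 1627. Check: 1 arcmin = 0.00029088821 rad, so 27.12 arcmin = 27.12 * 0.00029088821 = 0.0078888882 rad. 1 arcsecond = 4.8481368e-06 rad, so 0.0078888882 rad = 0.0078888882 / 4.8481368e-06 = 1627.2 arcsecond ≈ 1627 arcsecond (4 s.f.).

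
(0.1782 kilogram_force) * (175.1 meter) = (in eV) 1.91e+21. Check: 1 kilogram_force = 9.80665 N, so 0.1782 kilogram_force = 0.1782 * 9.80665 = 1.747545 N. 175.1 meter = 175.1 m. Combine: 1.747545 N * 175.1 m = 305.99513 J. 1 eV = 1.6021766e-19 J, so 305.99513 J = 305.99513 / 1.6021766e-19 = 1.9098714e+21 eV ≈ 1.91e+21 eV (4 s.f.).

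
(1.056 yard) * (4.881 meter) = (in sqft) 50.73. Check: 1 yard = 0.9144 m, so 1.056 yard = 1.056 * 0.9144 = 0.9656064 m. 4.881 meter = 4.881 m. Combine: 0.9656064 m * 4.881 m = 4.7131248 m^2. 1 sqft = 0.09290304 m^2, so 4.7131248 m^2 = 4.7131248 / 0.09290304 = 50.731654 sqft ≈ 50.73 sqft (4 s.f.).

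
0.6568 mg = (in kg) 1 mg = 1e-06 kg, so 0.6568 mg = 0.6568 * 1e-06 = 6.568e-07 kg. Result: 6.568e-07 kg. Final answer: 6.568e-07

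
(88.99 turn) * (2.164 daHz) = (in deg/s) 1 turn = 6.2831853 rad, so 88.99 turn = 88.99 * 6.2831853 = 559.14066 rad. 1 daHz = 10 Hz, so 2.164 daHz = 2.164 * 10 = 21.64 Hz. Combine: 559.14066 rad * 21.64 Hz = 12099.804 rad/s. 1 deg/s = 0.017453293 rad/s, so 12099.804 rad/s = 12099.804 / 0.017453293 = 693267.7 deg/s ≈ 6.933e+05 deg/s (4 s.f.). Final answer: 6.933e+05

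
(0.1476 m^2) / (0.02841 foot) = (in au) 0.1476 m^2 is already in m^2. 1 foot = 0.3048 m, so 0.02841 foot = 0.02841 * 0.3048 = 0.008659368 m. Combine: 0.1476 m^2 / 0.008659368 m = 17.045124 m. 1 au = 1.4959787e+11 m, so 17.045124 m = 17.045124 / 1.4959787e+11 = 1.1393962e-10 au ≈ 1.139e-10 au (4 s.f.). Final answer: 1.139e-10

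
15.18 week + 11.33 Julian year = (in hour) 1 week = 604800 s, so 15.18 week = 15.18 * 604800 = 9180864 s. 1 Julian year = 31557600 s, so 11.33 Julian year = 11.33 * 31557600 = 3.5754761e+08 s. Sum: 9180864 + 3.5754761e+08 = 3.6672847e+08 s. 1 hour = 3600 s, so 3.6672847e+08 s = 3.6672847e+08 / 3600 = 101869.02 hour ≈ 1.019e+05 hour (4 s.f.). Final answer: 1.019e+05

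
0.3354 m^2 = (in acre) 8.288e-05. Check: 1 acre = 4046.8564 m^2, so 0.3354 m^2 = 0.3354 / 4046.8564 = 8.2879145e-05 acre ≈ 8.288e-05 acre (4 s.f.).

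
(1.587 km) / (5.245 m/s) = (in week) 0.0005003. Check: 1 km = 1000 m, so 1.587 km = 1.587 * 1000 = 1587 m. 5.245 m/s is already in m/s. Combine: 1587 m / 5.245 m/s = 302.57388 s. 1 week = 604800 s, so 302.57388 s = 302.57388 / 604800 = 0.0005002875 week ≈ 0.0005003 week (4 s.f.).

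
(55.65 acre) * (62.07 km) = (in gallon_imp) 3.075e+12. Check: 1 acre = 4046.8564 m^2, so 55.65 acre = 55.65 * 4046.8564 = 225207.56 m^2. 1 km = 1000 m, so 62.07 km = 62.07 * 1000 = 62070 m. Combine: 225207.56 m^2 * 62070 m = 1.3978633e+10 m^3. 1 gallon_imp = 0.00454609 m^3, so 1.3978633e+10 m^3 = 1.3978633e+10 / 0.00454609 = 3.0748694e+12 gallon_imp ≈ 3.075e+12 gallon_imp (4 s.f.).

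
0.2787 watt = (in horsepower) 0.2787 watt = 0.2787 W. 1 horsepower = 745.69987 W, so 0.2787 W = 0.2787 / 745.69987 = 0.00037374286 horsepower ≈ 0.0003737 horsepower (4 s.f.). Final answer: 0.0003737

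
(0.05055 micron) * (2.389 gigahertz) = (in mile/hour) 270.1. Check: 1 micron = 1e-06 m, so 0.05055 micron = 0.05055 * 1e-06 = 5.055e-08 m. 1 gigahertz = 1e+09 Hz, so 2.389 gigahertz = 2.389 * 1e+09 = 2.389e+09 Hz. Combine: 5.055e-08 m * 2.389e+09 Hz = 120.76395 m/s. 1 mile/hour = 0.44704 m/s, so 120.76395 m/s = 120.76395 / 0.44704 = 270.14126 mile/hour ≈ 270.1 mile/hour (4 s.f.).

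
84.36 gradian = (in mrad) 1 gradian = 0.015707963 rad, so 84.36 gradian = 84.36 * 0.015707963 = 1.3251238 rad. 1 mrad = 0.001 rad, so 1.3251238 rad = 1.3251238 / 0.001 = 1325.1238 mrad ≈ 1325 mrad (4 s.f.). Final answer: 1325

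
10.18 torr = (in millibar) 1 torr = 133.32237 Pa, so 10.18 torr = 10.18 * 133.32237 = 1357.2217 Pa. 1 millibar = 100 Pa, so 1357.2217 Pa = 1357.2217 / 100 = 13.572217 millibar ≈ 13.57 millibar (4 s.f.). Final answer: 13.57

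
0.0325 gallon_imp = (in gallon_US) 0.03903. Check: 1 gallon_imp = 0.00454609 m^3, so 0.0325 gallon_imp = 0.0325 * 0.00454609 = 0.00014774793 m^3. 1 gallon_US = 0.0037854118 m^3, so 0.00014774793 m^3 = 0.00014774793 / 0.0037854118 = 0.039030873 gallon_US ≈ 0.03903 gallon_US (4 s.f.).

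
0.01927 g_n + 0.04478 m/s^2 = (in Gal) 1 g_n = 9.80665 m/s^2, so 0.01927 g_n = 0.01927 * 9.80665 = 0.18897415 m/s^2. 0.04478 m/s^2 is already in m/s^2. Sum: 0.18897415 + 0.04478 = 0.23375415 m/s^2. 1 Gal = 0.01 m/s^2, so 0.23375415 m/s^2 = 0.23375415 / 0.01 = 23.375415 Gal ≈ 23.38 Gal (4 s.f.). Final answer: 23.38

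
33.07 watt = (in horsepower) 33.07 watt = 33.07 W. 1 horsepower = 745.69987 W, so 33.07 W = 33.07 / 745.69987 = 0.044347601 horsepower ≈ 0.04435 horsepower (4 s.f.). Final answer: 0.04435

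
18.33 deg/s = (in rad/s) 1 deg/s = 0.017453293 rad/s, so 18.33 deg/s = 18.33 * 0.017453293 = 0.31991885 rad/s. Result: 0.31991885 rad/s ≈ 0.3199 rad/s (4 s.f.). Final answer: 0.3199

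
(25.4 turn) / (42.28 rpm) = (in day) 1 turn = 6.2831853 rad, so 25.4 turn = 25.4 * 6.2831853 = 159.59291 rad. 1 rpm = 0.10471976 rad/s, so 42.28 rpm = 42.28 * 0.10471976 = 4.4275512 rad/s. Combine: 159.59291 rad / 4.4275512 rad/s = 36.045412 s. 1 day = 86400 s, so 36.045412 s = 36.045412 / 86400 = 0.00041719226 day ≈ 0.0004172 day (4 s.f.). Final answer: 0.0004172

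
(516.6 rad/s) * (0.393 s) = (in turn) 516.6 rad/s is already in rad/s. 0.393 s is already in s. Combine: 516.6 rad/s * 0.393 s = 203.0238 rad. 1 turn = 6.2831853 rad, so 203.0238 rad = 203.0238 / 6.2831853 = 32.312241 turn ≈ 32.31 turn (4 s.f.). Final answer: 32.31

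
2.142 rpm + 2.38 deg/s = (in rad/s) 0.2658. Check: 1 rpm = 0.10471976 rad/s, so 2.142 rpm = 2.142 * 0.10471976 = 0.22430972 rad/s. 1 deg/s = 0.017453293 rad/s, so 2.38 deg/s = 2.38 * 0.017453293 = 0.041538836 rad/s. Sum: 0.22430972 + 0.041538836 = 0.26584855 rad/s. Result: 0.26584855 rad/s ≈ 0.2658 rad/s (4 s.f.).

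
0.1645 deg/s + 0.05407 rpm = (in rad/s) 1 deg/s = 0.017453293 rad/s, so 0.1645 deg/s = 0.1645 * 0.017453293 = 0.0028710666 rad/s. 1 rpm = 0.10471976 rad/s, so 0.05407 rpm = 0.05407 * 0.10471976 = 0.0056621972 rad/s. Sum: 0.0028710666 + 0.0056621972 = 0.0085332638 rad/s. Result: 0.0085332638 rad/s ≈ 0.008533 rad/s (4 s.f.). Final answer: 0.008533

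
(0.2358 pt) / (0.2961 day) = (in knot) 6.321e-09. Check: 1 pt = 0.00035277778 m, so 0.2358 pt = 0.2358 * 0.00035277778 = 8.3185e-05 m. 1 day = 86400 s, so 0.2961 day = 0.2961 * 86400 = 25583.04 s. Combine: 8.3185e-05 m / 25583.04 s = 3.2515682e-09 m/s. 1 knot = 0.51444444 m/s, so 3.2515682e-09 m/s = 3.2515682e-09 / 0.51444444 = 6.320543e-09 knot ≈ 6.321e-09 knot (4 s.f.).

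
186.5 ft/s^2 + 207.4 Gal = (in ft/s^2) 1 ft/s^2 = 0.3048 m/s^2, so 186.5 ft/s^2 = 186.5 * 0.3048 = 56.8452 m/s^2. 1 Gal = 0.01 m/s^2, so 207.4 Gal = 207.4 * 0.01 = 2.074 m/s^2. Sum: 56.8452 + 2.074 = 58.9192 m/s^2. 1 ft/s^2 = 0.3048 m/s^2, so 58.9192 m/s^2 = 58.9192 / 0.3048 = 193.30446 ft/s^2 ≈ 193.3 ft/s^2 (4 s.f.). Final answer: 193.3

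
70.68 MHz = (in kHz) 7.068e+04. Check: 1 MHz = 1000000 Hz, so 70.68 MHz = 70.68 * 1000000 = 70680000 Hz. 1 kHz = 1000 Hz, so 70680000 Hz = 70680000 / 1000 = 70680 kHz ≈ 7.068e+04 kHz (4 s.f.).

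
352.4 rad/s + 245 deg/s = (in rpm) 3406. Check: 352.4 rad/s is already in rad/s. 1 deg/s = 0.017453293 rad/s, so 245 deg/s = 245 * 0.017453293 = 4.2760567 rad/s. Sum: 352.4 + 4.2760567 = 356.67606 rad/s. 1 rpm = 0.10471976 rad/s, so 356.67606 rad/s = 356.67606 / 0.10471976 = 3406.0055 rpm ≈ 3406 rpm (4 s.f.).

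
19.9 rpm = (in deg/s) 1 rpm = 0.10471976 rad/s, so 19.9 rpm = 19.9 * 0.10471976 = 2.0839231 rad/s. 1 deg/s = 0.017453293 rad/s, so 2.0839231 rad/s = 2.0839231 / 0.017453293 = 119.4 deg/s. Final answer: 119.4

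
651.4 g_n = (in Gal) 1 g_n = 9.80665 m/s^2, so 651.4 g_n = 651.4 * 9.80665 = 6388.0518 m/s^2. 1 Gal = 0.01 m/s^2, so 6388.0518 m/s^2 = 6388.0518 / 0.01 = 638805.18 Gal ≈ 6.388e+05 Gal (4 s.f.). Final answer: 6.388e+05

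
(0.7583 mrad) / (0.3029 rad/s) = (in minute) 4.172e-05. Check: 1 mrad = 0.001 rad, so 0.7583 mrad = 0.7583 * 0.001 = 0.0007583 rad. 0.3029 rad/s is already in rad/s. Combine: 0.0007583 rad / 0.3029 rad/s = 0.0025034665 s. 1 minute = 60 s, so 0.0025034665 s = 0.0025034665 / 60 = 4.1724442e-05 minute ≈ 4.172e-05 minute (4 s.f.).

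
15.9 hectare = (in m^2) 1.59e+05. Check: 1 hectare = 10000 m^2, so 15.9 hectare = 15.9 * 10000 = 159000 m^2. Result: 159000 m^2 ≈ 1.59e+05 m^2 (4 s.f.).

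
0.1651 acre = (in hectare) 1 acre = 4046.8564 m^2, so 0.1651 acre = 0.1651 * 4046.8564 = 668.136 m^2. 1 hectare = 10000 m^2, so 668.136 m^2 = 668.136 / 10000 = 0.0668136 hectare ≈ 0.06681 hectare (4 s.f.). Final answer: 0.06681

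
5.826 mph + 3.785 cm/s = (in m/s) 1 mph = 0.44704 m/s, so 5.826 mph = 5.826 * 0.44704 = 2.604455 m/s. 1 cm/s = 0.01 m/s, so 3.785 cm/s = 3.785 * 0.01 = 0.03785 m/s. Sum: 2.604455 + 0.03785 = 2.642305 m/s. Result: 2.642305 m/s ≈ 2.642 m/s (4 s.f.). Final answer: 2.642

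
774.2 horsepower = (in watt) 1 horsepower = 745.69987 W, so 774.2 horsepower = 774.2 * 745.69987 = 577320.84 W. 577320.84 W = 577320.84 watt ≈ 5.773e+05 watt (4 s.f.). Final answer: 5.773e+05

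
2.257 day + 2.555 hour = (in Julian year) 1 day = 86400 s, so 2.257 day = 2.257 * 86400 = 195004.8 s. 1 hour = 3600 s, so 2.555 hour = 2.555 * 3600 = 9198 s. Sum: 195004.8 + 9198 = 204202.8 s. 1 Julian year = 31557600 s, so 204202.8 s = 204202.8 / 31557600 = 0.0064707963 Julian year ≈ 0.006471 Julian year (4 s.f.). Final answer: 0.006471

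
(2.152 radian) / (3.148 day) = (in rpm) 7.556e-05. Check: 2.152 radian = 2.152 rad. 1 day = 86400 s, so 3.148 day = 3.148 * 86400 = 271987.2 s. Combine: 2.152 rad / 271987.2 s = 7.912137e-06 rad/s. 1 rpm = 0.10471976 rad/s, so 7.912137e-06 rad/s = 7.912137e-06 / 0.10471976 = 7.5555343e-05 rpm ≈ 7.556e-05 rpm (4 s.f.).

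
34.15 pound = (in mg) 1.549e+07. Check: 1 pound = 0.45359237 kg, so 34.15 pound = 34.15 * 0.45359237 = 15.490179 kg. 1 mg = 1e-06 kg, so 15.490179 kg = 15.490179 / 1e-06 = 15490179 mg ≈ 1.549e+07 mg (4 s.f.).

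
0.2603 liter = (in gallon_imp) 0.05726. Check: 1 liter = 0.001 m^3, so 0.2603 liter = 0.2603 * 0.001 = 0.0002603 m^3. 1 gallon_imp = 0.00454609 m^3, so 0.0002603 m^3 = 0.0002603 / 0.00454609 = 0.057257995 gallon_imp ≈ 0.05726 gallon_imp (4 s.f.).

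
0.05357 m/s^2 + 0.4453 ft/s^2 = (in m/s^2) 0.1893. Check: 0.05357 m/s^2 is already in m/s^2. 1 ft/s^2 = 0.3048 m/s^2, so 0.4453 ft/s^2 = 0.4453 * 0.3048 = 0.13572744 m/s^2. Sum: 0.05357 + 0.13572744 = 0.18929744 m/s^2. Result: 0.18929744 m/s^2 ≈ 0.1893 m/s^2 (4 s.f.).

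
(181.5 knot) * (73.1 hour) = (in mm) 2.457e+10. Check: 1 knot = 0.51444444 m/s, so 181.5 knot = 181.5 * 0.51444444 = 93.371667 m/s. 1 hour = 3600 s, so 73.1 hour = 73.1 * 3600 = 263160 s. Combine: 93.371667 m/s * 263160 s = 24571688 m. 1 mm = 0.001 m, so 24571688 m = 24571688 / 0.001 = 2.4571688e+10 mm ≈ 2.457e+10 mm (4 s.f.).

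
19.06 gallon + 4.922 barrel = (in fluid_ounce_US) 2.89e+04. Check: 1 gallon = 0.0037854118 m^3, so 19.06 gallon = 19.06 * 0.0037854118 = 0.072149949 m^3. 1 barrel = 0.15898729 m^3, so 4.922 barrel = 4.922 * 0.15898729 = 0.78253547 m^3. Sum: 0.072149949 + 0.78253547 = 0.85468541 m^3. 1 fluid_ounce_US = 2.957353e-05 m^3, so 0.85468541 m^3 = 0.85468541 / 2.957353e-05 = 28900.352 fluid_ounce_US ≈ 2.89e+04 fluid_ounce_US (4 s.f.).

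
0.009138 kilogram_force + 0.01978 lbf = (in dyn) 1.776e+04. Check: 1 kilogram_force = 9.80665 N, so 0.009138 kilogram_force = 0.009138 * 9.80665 = 0.089613168 N. 1 lbf = 4.4482216 N, so 0.01978 lbf = 0.01978 * 4.4482216 = 0.087985824 N. Sum: 0.089613168 + 0.087985824 = 0.17759899 N. 1 dyn = 1e-05 N, so 0.17759899 N = 0.17759899 / 1e-05 = 17759.899 dyn ≈ 1.776e+04 dyn (4 s.f.).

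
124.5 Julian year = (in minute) 1 Julian year = 31557600 s, so 124.5 Julian year = 124.5 * 31557600 = 3.9289212e+09 s. 1 minute = 60 s, so 3.9289212e+09 s = 3.9289212e+09 / 60 = 65482020 minute ≈ 6.548e+07 minute (4 s.f.). Final answer: 6.548e+07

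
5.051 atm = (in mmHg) 3839. Check: 1 atm = 101325 Pa, so 5.051 atm = 5.051 * 101325 = 511792.58 Pa. 1 mmHg = 133.32237 Pa, so 511792.58 Pa = 511792.58 / 133.32237 = 3838.76 mmHg ≈ 3839 mmHg (4 s.f.).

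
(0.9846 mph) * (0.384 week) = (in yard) 1 mph = 0.44704 m/s, so 0.9846 mph = 0.9846 * 0.44704 = 0.44015558 m/s. 1 week = 604800 s, so 0.384 week = 0.384 * 604800 = 232243.2 s. Combine: 0.44015558 m/s * 232243.2 s = 102223.14 m. 1 yard = 0.9144 m, so 102223.14 m = 102223.14 / 0.9144 = 111792.59 yard ≈ 1.118e+05 yard (4 s.f.). Final answer: 1.118e+05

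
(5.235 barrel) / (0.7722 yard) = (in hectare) 0.0001179. Check: 1 barrel = 0.15898729 m^3, so 5.235 barrel = 5.235 * 0.15898729 = 0.83229849 m^3. 1 yard = 0.9144 m, so 0.7722 yard = 0.7722 * 0.9144 = 0.70609968 m. Combine: 0.83229849 m^3 / 0.70609968 m = 1.1787266 m^2. 1 hectare = 10000 m^2, so 1.1787266 m^2 = 1.1787266 / 10000 = 0.00011787266 hectare ≈ 0.0001179 hectare (4 s.f.).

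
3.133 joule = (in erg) 3.133e+07. Check: 3.133 joule = 3.133 J. 1 erg = 1e-07 J, so 3.133 J = 3.133 / 1e-07 = 31330000 erg ≈ 3.133e+07 erg (4 s.f.).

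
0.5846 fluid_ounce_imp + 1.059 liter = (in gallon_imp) 0.2366. Check: 1 fluid_ounce_imp = 2.8413063e-05 m^3, so 0.5846 fluid_ounce_imp = 0.5846 * 2.8413063e-05 = 1.6610276e-05 m^3. 1 liter = 0.001 m^3, so 1.059 liter = 1.059 * 0.001 = 0.001059 m^3. Sum: 1.6610276e-05 + 0.001059 = 0.0010756103 m^3. 1 gallon_imp = 0.00454609 m^3, so 0.0010756103 m^3 = 0.0010756103 / 0.00454609 = 0.23660118 gallon_imp ≈ 0.2366 gallon_imp (4 s.f.).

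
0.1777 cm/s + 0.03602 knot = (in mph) 1 cm/s = 0.01 m/s, so 0.1777 cm/s = 0.1777 * 0.01 = 0.001777 m/s. 1 knot = 0.51444444 m/s, so 0.03602 knot = 0.03602 * 0.51444444 = 0.018530289 m/s. Sum: 0.001777 + 0.018530289 = 0.020307289 m/s. 1 mph = 0.44704 m/s, so 0.020307289 m/s = 0.020307289 / 0.44704 = 0.045426112 mph ≈ 0.04543 mph (4 s.f.). Final answer: 0.04543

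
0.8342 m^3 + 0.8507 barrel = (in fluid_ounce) 0.8342 m^3 is already in m^3. 1 barrel = 0.15898729 m^3, so 0.8507 barrel = 0.8507 * 0.15898729 = 0.13525049 m^3. Sum: 0.8342 + 0.13525049 = 0.96945049 m^3. 1 fluid_ounce = 2.957353e-05 m^3, so 0.96945049 m^3 = 0.96945049 / 2.957353e-05 = 32781.021 fluid_ounce ≈ 3.278e+04 fluid_ounce (4 s.f.). Final answer: 3.278e+04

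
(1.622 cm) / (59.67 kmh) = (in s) 0.0009786. Check: 1 cm = 0.01 m, so 1.622 cm = 1.622 * 0.01 = 0.01622 m. 1 kmh = 0.27777778 m/s, so 59.67 kmh = 59.67 * 0.27777778 = 16.575 m/s. Combine: 0.01622 m / 16.575 m/s = 0.0009785822 s. Result: 0.0009785822 s ≈ 0.0009786 s (4 s.f.).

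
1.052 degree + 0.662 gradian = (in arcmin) 1 degree = 0.017453293 rad, so 1.052 degree = 1.052 * 0.017453293 = 0.018360864 rad. 1 gradian = 0.015707963 rad, so 0.662 gradian = 0.662 * 0.015707963 = 0.010398672 rad. Sum: 0.018360864 + 0.010398672 = 0.028759535 rad. 1 arcmin = 0.00029088821 rad, so 0.028759535 rad = 0.028759535 / 0.00029088821 = 98.868 arcmin ≈ 98.87 arcmin (4 s.f.). Final answer: 98.87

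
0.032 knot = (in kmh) 1 knot = 0.51444444 m/s, so 0.032 knot = 0.032 * 0.51444444 = 0.016462222 m/s. 1 kmh = 0.27777778 m/s, so 0.016462222 m/s = 0.016462222 / 0.27777778 = 0.059264 kmh ≈ 0.05926 kmh (4 s.f.). Final answer: 0.05926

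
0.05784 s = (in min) 0.000964. Check: 1 min = 60 s, so 0.05784 s = 0.05784 / 60 = 0.000964 min.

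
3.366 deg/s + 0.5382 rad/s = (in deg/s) 34.2. Check: 1 deg/s = 0.017453293 rad/s, so 3.366 deg/s = 3.366 * 0.017453293 = 0.058747783 rad/s. 0.5382 rad/s is already in rad/s. Sum: 0.058747783 + 0.5382 = 0.59694778 rad/s. 1 deg/s = 0.017453293 rad/s, so 0.59694778 rad/s = 0.59694778 / 0.017453293 = 34.202589 deg/s ≈ 34.2 deg/s (4 s.f.).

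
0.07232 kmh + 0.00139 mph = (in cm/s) 2.071. Check: 1 kmh = 0.27777778 m/s, so 0.07232 kmh = 0.07232 * 0.27777778 = 0.020088889 m/s. 1 mph = 0.44704 m/s, so 0.00139 mph = 0.00139 * 0.44704 = 0.0006213856 m/s. Sum: 0.020088889 + 0.0006213856 = 0.020710274 m/s. 1 cm/s = 0.01 m/s, so 0.020710274 m/s = 0.020710274 / 0.01 = 2.0710274 cm/s ≈ 2.071 cm/s (4 s.f.).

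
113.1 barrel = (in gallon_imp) 3955. Check: 1 barrel = 0.15898729 m^3, so 113.1 barrel = 113.1 * 0.15898729 = 17.981463 m^3. 1 gallon_imp = 0.00454609 m^3, so 17.981463 m^3 = 17.981463 / 0.00454609 = 3955.3689 gallon_imp ≈ 3955 gallon_imp (4 s.f.).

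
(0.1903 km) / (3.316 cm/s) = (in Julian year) 1 km = 1000 m, so 0.1903 km = 0.1903 * 1000 = 190.3 m. 1 cm/s = 0.01 m/s, so 3.316 cm/s = 3.316 * 0.01 = 0.03316 m/s. Combine: 190.3 m / 0.03316 m/s = 5738.842 s. 1 Julian year = 31557600 s, so 5738.842 s = 5738.842 / 31557600 = 0.00018185293 Julian year ≈ 0.0001819 Julian year (4 s.f.). Final answer: 0.0001819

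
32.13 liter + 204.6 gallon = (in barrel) 5.074. Check: 1 liter = 0.001 m^3, so 32.13 liter = 32.13 * 0.001 = 0.03213 m^3. 1 gallon = 0.0037854118 m^3, so 204.6 gallon = 204.6 * 0.0037854118 = 0.77449525 m^3. Sum: 0.03213 + 0.77449525 = 0.80662525 m^3. 1 barrel = 0.15898729 m^3, so 0.80662525 m^3 = 0.80662525 / 0.15898729 = 5.0735202 barrel ≈ 5.074 barrel (4 s.f.).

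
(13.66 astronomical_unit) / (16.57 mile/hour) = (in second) 2.759e+11. Check: 1 astronomical_unit = 1.4959787e+11 m, so 13.66 astronomical_unit = 13.66 * 1.4959787e+11 = 2.0435069e+12 m. 1 mile/hour = 0.44704 m/s, so 16.57 mile/hour = 16.57 * 0.44704 = 7.4074528 m/s. Combine: 2.0435069e+12 m / 7.4074528 m/s = 2.7587174e+11 s. 2.7587174e+11 s = 2.7587174e+11 second ≈ 2.759e+11 second (4 s.f.).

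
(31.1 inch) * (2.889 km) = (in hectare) 1 inch = 0.0254 m, so 31.1 inch = 31.1 * 0.0254 = 0.78994 m. 1 km = 1000 m, so 2.889 km = 2.889 * 1000 = 2889 m. Combine: 0.78994 m * 2889 m = 2282.1367 m^2. 1 hectare = 10000 m^2, so 2282.1367 m^2 = 2282.1367 / 10000 = 0.22821367 hectare ≈ 0.2282 hectare (4 s.f.). Final answer: 0.2282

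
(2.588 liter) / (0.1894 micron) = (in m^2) 1.366e+04. Check: 1 liter = 0.001 m^3, so 2.588 liter = 2.588 * 0.001 = 0.002588 m^3. 1 micron = 1e-06 m, so 0.1894 micron = 0.1894 * 1e-06 = 1.894e-07 m. Combine: 0.002588 m^3 / 1.894e-07 m = 13664.203 m^2. Result: 13664.203 m^2 ≈ 1.366e+04 m^2 (4 s.f.).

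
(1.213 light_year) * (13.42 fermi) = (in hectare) 1 light_year = 9.4607305e+15 m, so 1.213 light_year = 1.213 * 9.4607305e+15 = 1.1475866e+16 m. 1 fermi = 1e-15 m, so 13.42 fermi = 13.42 * 1e-15 = 1.342e-14 m. Combine: 1.1475866e+16 m * 1.342e-14 m = 154.00612 m^2. 1 hectare = 10000 m^2, so 154.00612 m^2 = 154.00612 / 10000 = 0.015400612 hectare ≈ 0.0154 hectare (4 s.f.). Final answer: 0.0154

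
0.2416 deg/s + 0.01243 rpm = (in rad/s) 1 deg/s = 0.017453293 rad/s, so 0.2416 deg/s = 0.2416 * 0.017453293 = 0.0042167155 rad/s. 1 rpm = 0.10471976 rad/s, so 0.01243 rpm = 0.01243 * 0.10471976 = 0.0013016666 rad/s. Sum: 0.0042167155 + 0.0013016666 = 0.005518382 rad/s. Result: 0.005518382 rad/s ≈ 0.005518 rad/s (4 s.f.). Final answer: 0.005518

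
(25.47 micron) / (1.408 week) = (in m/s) 1 micron = 1e-06 m, so 25.47 micron = 25.47 * 1e-06 = 2.547e-05 m. 1 week = 604800 s, so 1.408 week = 1.408 * 604800 = 851558.4 s. Combine: 2.547e-05 m / 851558.4 s = 2.9909869e-11 m/s. Result: 2.9909869e-11 m/s ≈ 2.991e-11 m/s (4 s.f.). Final answer: 2.991e-11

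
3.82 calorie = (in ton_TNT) 1 calorie = 4.184 J, so 3.82 calorie = 3.82 * 4.184 = 15.98288 J. 1 ton_TNT = 4.184e+09 J, so 15.98288 J = 15.98288 / 4.184e+09 = 3.82e-09 ton_TNT. Final answer: 3.82e-09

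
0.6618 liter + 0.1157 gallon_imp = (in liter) 1 liter = 0.001 m^3, so 0.6618 liter = 0.6618 * 0.001 = 0.0006618 m^3. 1 gallon_imp = 0.00454609 m^3, so 0.1157 gallon_imp = 0.1157 * 0.00454609 = 0.00052598261 m^3. Sum: 0.0006618 + 0.00052598261 = 0.0011877826 m^3. 1 liter = 0.001 m^3, so 0.0011877826 m^3 = 0.0011877826 / 0.001 = 1.1877826 liter ≈ 1.188 liter (4 s.f.). Final answer: 1.188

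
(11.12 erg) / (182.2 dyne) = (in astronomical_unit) 1 erg = 1e-07 J, so 11.12 erg = 11.12 * 1e-07 = 1.112e-06 J. 1 dyne = 1e-05 N, so 182.2 dyne = 182.2 * 1e-05 = 0.001822 N. Combine: 1.112e-06 J / 0.001822 N = 0.00061031833 m. 1 astronomical_unit = 1.4959787e+11 m, so 0.00061031833 m = 0.00061031833 / 1.4959787e+11 = 4.0797261e-15 astronomical_unit ≈ 4.08e-15 astronomical_unit (4 s.f.). Final answer: 4.08e-15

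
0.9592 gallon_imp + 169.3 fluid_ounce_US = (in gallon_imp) 2.061. Check: 1 gallon_imp = 0.00454609 m^3, so 0.9592 gallon_imp = 0.9592 * 0.00454609 = 0.0043606095 m^3. 1 fluid_ounce_US = 2.957353e-05 m^3, so 169.3 fluid_ounce_US = 169.3 * 2.957353e-05 = 0.0050067986 m^3. Sum: 0.0043606095 + 0.0050067986 = 0.0093674081 m^3. 1 gallon_imp = 0.00454609 m^3, so 0.0093674081 m^3 = 0.0093674081 / 0.00454609 = 2.0605417 gallon_imp ≈ 2.061 gallon_imp (4 s.f.).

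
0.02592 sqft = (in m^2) 1 sqft = 0.09290304 m^2, so 0.02592 sqft = 0.02592 * 0.09290304 = 0.0024080468 m^2. Result: 0.0024080468 m^2 ≈ 0.002408 m^2 (4 s.f.). Final answer: 0.002408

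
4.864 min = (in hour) 1 min = 60 s, so 4.864 min = 4.864 * 60 = 291.84 s. 1 hour = 3600 s, so 291.84 s = 291.84 / 3600 = 0.081066667 hour ≈ 0.08107 hour (4 s.f.). Final answer: 0.08107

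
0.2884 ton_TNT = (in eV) 7.531e+27. Check: 1 ton_TNT = 4.184e+09 J, so 0.2884 ton_TNT = 0.2884 * 4.184e+09 = 1.2066656e+09 J. 1 eV = 1.6021766e-19 J, so 1.2066656e+09 J = 1.2066656e+09 / 1.6021766e-19 = 7.5314143e+27 eV ≈ 7.531e+27 eV (4 s.f.).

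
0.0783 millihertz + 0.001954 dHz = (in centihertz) 0.02737. Check: 1 millihertz = 0.001 Hz, so 0.0783 millihertz = 0.0783 * 0.001 = 7.83e-05 Hz. 1 dHz = 0.1 Hz, so 0.001954 dHz = 0.001954 * 0.1 = 0.0001954 Hz. Sum: 7.83e-05 + 0.0001954 = 0.0002737 Hz. 1 centihertz = 0.01 Hz, so 0.0002737 Hz = 0.0002737 / 0.01 = 0.02737 centihertz.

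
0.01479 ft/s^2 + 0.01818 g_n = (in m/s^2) 0.1828. Check: 1 ft/s^2 = 0.3048 m/s^2, so 0.01479 ft/s^2 = 0.01479 * 0.3048 = 0.004507992 m/s^2. 1 g_n = 9.80665 m/s^2, so 0.01818 g_n = 0.01818 * 9.80665 = 0.1782849 m/s^2. Sum: 0.004507992 + 0.1782849 = 0.18279289 m/s^2. Result: 0.18279289 m/s^2 ≈ 0.1828 m/s^2 (4 s.f.).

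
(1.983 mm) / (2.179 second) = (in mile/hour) 1 mm = 0.001 m, so 1.983 mm = 1.983 * 0.001 = 0.001983 m. 2.179 second = 2.179 s. Combine: 0.001983 m / 2.179 s = 0.00091005048 m/s. 1 mile/hour = 0.44704 m/s, so 0.00091005048 m/s = 0.00091005048 / 0.44704 = 0.002035725 mile/hour ≈ 0.002036 mile/hour (4 s.f.). Final answer: 0.002036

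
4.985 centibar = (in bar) 0.04985. Check: 1 centibar = 1000 Pa, so 4.985 centibar = 4.985 * 1000 = 4985 Pa. 1 bar = 100000 Pa, so 4985 Pa = 4985 / 100000 = 0.04985 bar.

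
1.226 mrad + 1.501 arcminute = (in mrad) 1.663. Check: 1 mrad = 0.001 rad, so 1.226 mrad = 1.226 * 0.001 = 0.001226 rad. 1 arcminute = 0.00029088821 rad, so 1.501 arcminute = 1.501 * 0.00029088821 = 0.0004366232 rad. Sum: 0.001226 + 0.0004366232 = 0.0016626232 rad. 1 mrad = 0.001 rad, so 0.0016626232 rad = 0.0016626232 / 0.001 = 1.6626232 mrad ≈ 1.663 mrad (4 s.f.).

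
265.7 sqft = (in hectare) 0.002468. Check: 1 sqft = 0.09290304 m^2, so 265.7 sqft = 265.7 * 0.09290304 = 24.684338 m^2. 1 hectare = 10000 m^2, so 24.684338 m^2 = 24.684338 / 10000 = 0.0024684338 hectare ≈ 0.002468 hectare (4 s.f.).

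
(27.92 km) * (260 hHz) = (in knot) 1.411e+09. Check: 1 km = 1000 m, so 27.92 km = 27.92 * 1000 = 27920 m. 1 hHz = 100 Hz, so 260 hHz = 260 * 100 = 26000 Hz. Combine: 27920 m * 26000 Hz = 7.2592e+08 m/s. 1 knot = 0.51444444 m/s, so 7.2592e+08 m/s = 7.2592e+08 / 0.51444444 = 1.4110756e+09 knot ≈ 1.411e+09 knot (4 s.f.).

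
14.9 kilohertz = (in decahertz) 1490. Check: 1 kilohertz = 1000 Hz, so 14.9 kilohertz = 14.9 * 1000 = 14900 Hz. 1 decahertz = 10 Hz, so 14900 Hz = 14900 / 10 = 1490 decahertz.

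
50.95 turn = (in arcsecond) 1 turn = 6.2831853 rad, so 50.95 turn = 50.95 * 6.2831853 = 320.12829 rad. 1 arcsecond = 4.8481368e-06 rad, so 320.12829 rad = 320.12829 / 4.8481368e-06 = 66031200 arcsecond ≈ 6.603e+07 arcsecond (4 s.f.). Final answer: 6.603e+07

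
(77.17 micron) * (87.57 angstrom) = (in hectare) 1 micron = 1e-06 m, so 77.17 micron = 77.17 * 1e-06 = 7.717e-05 m. 1 angstrom = 1e-10 m, so 87.57 angstrom = 87.57 * 1e-10 = 8.757e-09 m. Combine: 7.717e-05 m * 8.757e-09 m = 6.7577769e-13 m^2. 1 hectare = 10000 m^2, so 6.7577769e-13 m^2 = 6.7577769e-13 / 10000 = 6.7577769e-17 hectare ≈ 6.758e-17 hectare (4 s.f.). Final answer: 6.758e-17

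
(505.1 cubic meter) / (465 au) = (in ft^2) 505.1 cubic meter = 505.1 m^3. 1 au = 1.4959787e+11 m, so 465 au = 465 * 1.4959787e+11 = 6.956301e+13 m. Combine: 505.1 m^3 / 6.956301e+13 m = 7.2610429e-12 m^2. 1 ft^2 = 0.09290304 m^2, so 7.2610429e-12 m^2 = 7.2610429e-12 / 0.09290304 = 7.8157215e-11 ft^2 ≈ 7.816e-11 ft^2 (4 s.f.). Final answer: 7.816e-11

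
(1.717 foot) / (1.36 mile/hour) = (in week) 1 foot = 0.3048 m, so 1.717 foot = 1.717 * 0.3048 = 0.5233416 m. 1 mile/hour = 0.44704 m/s, so 1.36 mile/hour = 1.36 * 0.44704 = 0.6079744 m/s. Combine: 0.5233416 m / 0.6079744 m/s = 0.86079545 s. 1 week = 604800 s, so 0.86079545 s = 0.86079545 / 604800 = 1.4232729e-06 week ≈ 1.423e-06 week (4 s.f.). Final answer: 1.423e-06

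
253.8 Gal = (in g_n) 0.2588. Check: 1 Gal = 0.01 m/s^2, so 253.8 Gal = 253.8 * 0.01 = 2.538 m/s^2. 1 g_n = 9.80665 m/s^2, so 2.538 m/s^2 = 2.538 / 9.80665 = 0.25880397 g_n ≈ 0.2588 g_n (4 s.f.).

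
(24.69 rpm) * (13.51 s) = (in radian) 1 rpm = 0.10471976 rad/s, so 24.69 rpm = 24.69 * 0.10471976 = 2.5855308 rad/s. 13.51 s is already in s. Combine: 2.5855308 rad/s * 13.51 s = 34.93052 rad. 34.93052 rad = 34.93052 radian ≈ 34.93 radian (4 s.f.). Final answer: 34.93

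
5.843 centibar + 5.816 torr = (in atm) 0.06532. Check: 1 centibar = 1000 Pa, so 5.843 centibar = 5.843 * 1000 = 5843 Pa. 1 torr = 133.32237 Pa, so 5.816 torr = 5.816 * 133.32237 = 775.40289 Pa. Sum: 5843 + 775.40289 = 6618.4029 Pa. 1 atm = 101325 Pa, so 6618.4029 Pa = 6618.4029 / 101325 = 0.065318558 atm ≈ 0.06532 atm (4 s.f.).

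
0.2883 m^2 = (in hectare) 1 hectare = 10000 m^2, so 0.2883 m^2 = 0.2883 / 10000 = 2.883e-05 hectare. Final answer: 2.883e-05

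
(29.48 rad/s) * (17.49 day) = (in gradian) 29.48 rad/s is already in rad/s. 1 day = 86400 s, so 17.49 day = 17.49 * 86400 = 1511136 s. Combine: 29.48 rad/s * 1511136 s = 44548289 rad. 1 gradian = 0.015707963 rad, so 44548289 rad = 44548289 / 0.015707963 = 2.8360322e+09 gradian ≈ 2.836e+09 gradian (4 s.f.). Final answer: 2.836e+09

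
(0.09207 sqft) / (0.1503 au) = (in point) 1 sqft = 0.09290304 m^2, so 0.09207 sqft = 0.09207 * 0.09290304 = 0.0085535829 m^2. 1 au = 1.4959787e+11 m, so 0.1503 au = 0.1503 * 1.4959787e+11 = 2.248456e+10 m. Combine: 0.0085535829 m^2 / 2.248456e+10 m = 3.8042029e-13 m. 1 point = 0.00035277778 m, so 3.8042029e-13 m = 3.8042029e-13 / 0.00035277778 = 1.0783567e-09 point ≈ 1.078e-09 point (4 s.f.). Final answer: 1.078e-09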